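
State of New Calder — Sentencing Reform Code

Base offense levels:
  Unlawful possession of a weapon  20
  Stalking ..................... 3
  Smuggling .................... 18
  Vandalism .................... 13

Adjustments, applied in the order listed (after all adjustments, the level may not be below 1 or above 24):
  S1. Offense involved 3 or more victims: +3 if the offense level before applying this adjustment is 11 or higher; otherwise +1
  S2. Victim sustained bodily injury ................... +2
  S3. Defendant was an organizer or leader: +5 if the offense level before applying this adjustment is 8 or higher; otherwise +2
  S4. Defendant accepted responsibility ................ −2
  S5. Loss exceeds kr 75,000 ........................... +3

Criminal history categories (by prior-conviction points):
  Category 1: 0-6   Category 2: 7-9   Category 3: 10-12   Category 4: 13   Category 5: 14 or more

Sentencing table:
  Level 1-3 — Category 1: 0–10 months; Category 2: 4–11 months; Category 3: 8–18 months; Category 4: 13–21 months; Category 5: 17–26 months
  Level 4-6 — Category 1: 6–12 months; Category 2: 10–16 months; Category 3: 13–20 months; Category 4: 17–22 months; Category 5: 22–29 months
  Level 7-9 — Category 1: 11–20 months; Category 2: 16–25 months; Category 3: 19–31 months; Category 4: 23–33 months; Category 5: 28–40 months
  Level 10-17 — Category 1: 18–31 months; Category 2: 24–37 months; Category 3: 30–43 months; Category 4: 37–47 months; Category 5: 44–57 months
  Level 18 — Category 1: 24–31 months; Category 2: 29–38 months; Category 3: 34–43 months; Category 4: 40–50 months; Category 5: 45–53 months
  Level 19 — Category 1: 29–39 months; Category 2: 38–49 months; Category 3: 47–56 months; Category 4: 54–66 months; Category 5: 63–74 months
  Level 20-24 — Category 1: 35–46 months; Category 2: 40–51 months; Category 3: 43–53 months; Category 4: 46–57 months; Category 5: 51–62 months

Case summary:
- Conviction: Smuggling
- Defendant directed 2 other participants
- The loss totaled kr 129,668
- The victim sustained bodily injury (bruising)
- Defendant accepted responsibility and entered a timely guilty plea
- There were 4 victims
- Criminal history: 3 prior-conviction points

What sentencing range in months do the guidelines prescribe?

35-46 months

Base offense level for smuggling: 18.
S1 applies (level before this adjustment is 18 ≥ 11, so +3): 18 + 3 = 21.
S2 applies: 21 + 2 = 23.
S3 applies (level before this adjustment is 23 ≥ 8, so +5): 23 + 5 = 28.
S4 applies: 28 − 2 = 26.
S5 applies: 26 + 3 = 29.
Level 29 exceeds the maximum of 24; capped at 24.
Final offense level: 24.
Criminal history: 3 prior points → Category 1 (0-6).
Level 24 falls in the 20-24 band.
Grid: Level 20-24 × Category 1 = 35-46 months.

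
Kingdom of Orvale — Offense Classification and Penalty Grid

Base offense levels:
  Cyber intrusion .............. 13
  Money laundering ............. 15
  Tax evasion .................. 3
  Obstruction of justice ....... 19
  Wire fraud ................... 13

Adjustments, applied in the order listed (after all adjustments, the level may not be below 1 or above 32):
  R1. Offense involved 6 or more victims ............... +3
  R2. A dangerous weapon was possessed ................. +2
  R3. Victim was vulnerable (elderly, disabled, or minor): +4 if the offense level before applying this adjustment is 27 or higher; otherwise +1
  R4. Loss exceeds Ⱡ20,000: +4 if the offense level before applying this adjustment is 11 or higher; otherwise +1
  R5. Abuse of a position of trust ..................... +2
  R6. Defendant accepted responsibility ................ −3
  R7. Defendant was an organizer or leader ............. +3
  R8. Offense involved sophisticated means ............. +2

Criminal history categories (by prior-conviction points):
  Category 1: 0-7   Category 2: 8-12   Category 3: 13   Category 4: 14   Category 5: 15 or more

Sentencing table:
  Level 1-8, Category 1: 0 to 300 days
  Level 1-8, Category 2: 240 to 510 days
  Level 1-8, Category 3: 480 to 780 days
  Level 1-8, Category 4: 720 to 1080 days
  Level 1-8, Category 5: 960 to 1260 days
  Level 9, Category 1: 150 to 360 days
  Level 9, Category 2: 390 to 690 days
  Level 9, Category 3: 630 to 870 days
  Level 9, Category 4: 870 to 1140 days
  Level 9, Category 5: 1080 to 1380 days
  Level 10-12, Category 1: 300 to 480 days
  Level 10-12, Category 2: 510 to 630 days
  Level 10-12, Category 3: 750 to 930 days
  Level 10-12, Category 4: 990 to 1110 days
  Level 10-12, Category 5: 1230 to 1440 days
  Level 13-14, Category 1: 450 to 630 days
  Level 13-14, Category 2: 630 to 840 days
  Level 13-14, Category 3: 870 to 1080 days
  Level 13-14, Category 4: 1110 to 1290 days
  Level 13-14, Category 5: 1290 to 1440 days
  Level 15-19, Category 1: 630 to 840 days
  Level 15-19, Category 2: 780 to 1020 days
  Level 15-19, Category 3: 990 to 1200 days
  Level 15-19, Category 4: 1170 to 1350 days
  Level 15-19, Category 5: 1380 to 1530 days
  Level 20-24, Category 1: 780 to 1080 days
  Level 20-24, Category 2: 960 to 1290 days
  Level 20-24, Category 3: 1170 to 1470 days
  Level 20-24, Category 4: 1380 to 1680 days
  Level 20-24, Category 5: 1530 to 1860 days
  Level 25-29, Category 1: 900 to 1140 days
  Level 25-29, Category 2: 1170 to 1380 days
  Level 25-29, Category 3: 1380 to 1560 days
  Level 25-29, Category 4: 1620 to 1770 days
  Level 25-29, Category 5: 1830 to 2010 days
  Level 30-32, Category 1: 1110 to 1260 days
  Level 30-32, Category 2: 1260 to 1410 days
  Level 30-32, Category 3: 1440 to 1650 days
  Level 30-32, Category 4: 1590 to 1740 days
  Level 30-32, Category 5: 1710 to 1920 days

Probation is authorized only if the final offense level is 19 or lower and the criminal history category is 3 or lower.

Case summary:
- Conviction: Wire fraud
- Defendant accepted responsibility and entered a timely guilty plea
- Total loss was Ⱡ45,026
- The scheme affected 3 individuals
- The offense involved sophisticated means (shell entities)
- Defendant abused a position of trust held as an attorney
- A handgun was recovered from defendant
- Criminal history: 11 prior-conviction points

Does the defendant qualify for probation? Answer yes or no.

No

Base offense level for wire fraud: 13.
R1 does not apply.
R2 applies: 13 + 2 = 15.
R4 applies (level before this adjustment is 15 ≥ 11, so +4): 15 + 4 = 19.
R5 applies: 19 + 2 = 21.
R6 applies: 21 − 3 = 18.
R7 does not apply.
R8 applies: 18 + 2 = 20.
Final offense level: 20.
Criminal history: 11 prior points → Category 2 (8-12).
Level 20 falls in the 20-24 band.
Grid: Level 20-24 × Category 2 = 960-1290 days.
Probation check: level 20 > 19 and category 2 ≤ 3 → not eligible.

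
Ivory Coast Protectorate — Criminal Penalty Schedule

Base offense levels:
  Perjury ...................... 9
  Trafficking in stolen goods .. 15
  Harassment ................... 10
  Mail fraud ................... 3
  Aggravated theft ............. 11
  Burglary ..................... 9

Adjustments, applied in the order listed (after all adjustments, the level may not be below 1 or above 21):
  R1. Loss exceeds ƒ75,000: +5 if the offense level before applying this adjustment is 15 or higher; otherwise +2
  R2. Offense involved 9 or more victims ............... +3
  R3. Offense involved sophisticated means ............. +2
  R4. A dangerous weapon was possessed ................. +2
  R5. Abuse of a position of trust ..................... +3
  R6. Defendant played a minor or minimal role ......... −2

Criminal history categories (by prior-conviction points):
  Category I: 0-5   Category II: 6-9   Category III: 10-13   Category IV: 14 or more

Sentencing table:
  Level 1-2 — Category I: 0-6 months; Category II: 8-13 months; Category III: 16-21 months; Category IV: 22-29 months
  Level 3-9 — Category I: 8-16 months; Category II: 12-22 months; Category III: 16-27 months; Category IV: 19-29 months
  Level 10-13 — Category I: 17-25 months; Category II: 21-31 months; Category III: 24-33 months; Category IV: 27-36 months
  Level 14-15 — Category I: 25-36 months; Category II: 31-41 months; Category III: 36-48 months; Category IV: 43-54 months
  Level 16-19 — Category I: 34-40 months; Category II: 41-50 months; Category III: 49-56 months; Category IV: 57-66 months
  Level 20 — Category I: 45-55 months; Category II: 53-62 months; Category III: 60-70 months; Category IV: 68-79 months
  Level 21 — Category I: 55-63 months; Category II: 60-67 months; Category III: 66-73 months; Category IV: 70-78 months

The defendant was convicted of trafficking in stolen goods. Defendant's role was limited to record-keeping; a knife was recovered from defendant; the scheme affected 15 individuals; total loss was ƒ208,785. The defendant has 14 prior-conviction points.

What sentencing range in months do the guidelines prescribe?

Base offense level for trafficking in stolen goods: 15.
R1 applies (level before this adjustment is 15 ≥ 15, so +5): 15 + 5 = 20.
R2 applies: 20 + 3 = 23.
R4 applies: 23 + 2 = 25.
R6 applies: 25 − 2 = 23.
Level 23 exceeds the maximum of 21; capped at 21.
Final offense level: 21.
Criminal history: 14 prior points → Category IV (14+).
Level 21 falls in the 21 band.
Grid: Level 21 × Category IV = 70-78 months.

70-78 months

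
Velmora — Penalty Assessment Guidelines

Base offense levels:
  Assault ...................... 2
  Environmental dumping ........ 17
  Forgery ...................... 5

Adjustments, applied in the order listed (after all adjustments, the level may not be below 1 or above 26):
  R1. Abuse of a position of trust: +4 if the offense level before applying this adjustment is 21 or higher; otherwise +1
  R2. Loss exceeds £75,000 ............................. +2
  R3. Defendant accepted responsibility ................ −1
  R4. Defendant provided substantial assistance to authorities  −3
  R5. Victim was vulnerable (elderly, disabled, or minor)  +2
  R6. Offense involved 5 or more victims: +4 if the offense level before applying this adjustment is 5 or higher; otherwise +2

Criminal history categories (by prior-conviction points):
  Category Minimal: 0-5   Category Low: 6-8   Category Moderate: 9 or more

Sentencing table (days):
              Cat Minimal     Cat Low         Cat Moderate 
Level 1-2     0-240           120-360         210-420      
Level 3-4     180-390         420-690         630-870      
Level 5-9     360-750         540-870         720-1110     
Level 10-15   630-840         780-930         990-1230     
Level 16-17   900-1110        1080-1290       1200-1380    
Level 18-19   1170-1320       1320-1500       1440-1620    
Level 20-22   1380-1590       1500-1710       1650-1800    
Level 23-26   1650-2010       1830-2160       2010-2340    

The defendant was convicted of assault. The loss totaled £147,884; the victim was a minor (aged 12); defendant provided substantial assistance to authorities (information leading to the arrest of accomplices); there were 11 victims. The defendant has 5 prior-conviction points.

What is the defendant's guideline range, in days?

360-750 days

Base offense level for assault: 2.
R1 does not apply.
R2 applies: 2 + 2 = 4.
R4 applies: 4 − 3 = 1.
R5 applies: 1 + 2 = 3.
R6 applies (level before this adjustment is 3 < 5, so +2): 3 + 2 = 5.
Final offense level: 5.
Criminal history: 5 prior points → Category Minimal (0-5).
Level 5 falls in the 5-9 band.
Grid: Level 5-9 × Category Minimal = 360-750 days.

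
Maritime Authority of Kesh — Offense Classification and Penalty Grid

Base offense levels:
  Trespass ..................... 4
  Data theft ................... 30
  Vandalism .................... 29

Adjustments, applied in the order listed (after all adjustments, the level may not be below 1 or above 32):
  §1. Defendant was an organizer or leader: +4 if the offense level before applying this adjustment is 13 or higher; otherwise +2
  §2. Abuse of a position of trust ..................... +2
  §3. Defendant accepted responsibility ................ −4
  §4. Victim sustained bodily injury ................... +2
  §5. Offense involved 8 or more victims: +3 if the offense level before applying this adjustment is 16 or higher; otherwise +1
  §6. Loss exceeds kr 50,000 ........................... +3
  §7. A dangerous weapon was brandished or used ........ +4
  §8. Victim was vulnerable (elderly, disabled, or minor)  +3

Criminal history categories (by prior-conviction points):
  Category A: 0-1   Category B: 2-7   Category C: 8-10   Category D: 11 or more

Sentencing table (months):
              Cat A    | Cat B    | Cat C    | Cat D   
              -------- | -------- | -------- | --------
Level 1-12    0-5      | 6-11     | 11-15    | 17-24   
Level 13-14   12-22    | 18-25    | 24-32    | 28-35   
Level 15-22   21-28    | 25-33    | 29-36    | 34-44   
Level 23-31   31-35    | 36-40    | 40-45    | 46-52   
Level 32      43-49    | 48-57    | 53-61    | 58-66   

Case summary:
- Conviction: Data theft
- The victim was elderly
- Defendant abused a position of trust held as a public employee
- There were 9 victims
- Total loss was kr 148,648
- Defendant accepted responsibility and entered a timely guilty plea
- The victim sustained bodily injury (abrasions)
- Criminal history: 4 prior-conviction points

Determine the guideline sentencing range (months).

Base offense level for data theft: 30.
§2 applies: 30 + 2 = 32.
§3 applies: 32 − 4 = 28.
§4 applies: 28 + 2 = 30.
§5 applies (level before this adjustment is 30 ≥ 16, so +3): 30 + 3 = 33.
§6 applies: 33 + 3 = 36.
§8 applies: 36 + 3 = 39.
Level 39 exceeds the maximum of 32; capped at 32.
Final offense level: 32.
Criminal history: 4 prior points → Category B (2-7).
Level 32 falls in the 32 band.
Grid: Level 32 × Category B = 48-57 months.

48-57 months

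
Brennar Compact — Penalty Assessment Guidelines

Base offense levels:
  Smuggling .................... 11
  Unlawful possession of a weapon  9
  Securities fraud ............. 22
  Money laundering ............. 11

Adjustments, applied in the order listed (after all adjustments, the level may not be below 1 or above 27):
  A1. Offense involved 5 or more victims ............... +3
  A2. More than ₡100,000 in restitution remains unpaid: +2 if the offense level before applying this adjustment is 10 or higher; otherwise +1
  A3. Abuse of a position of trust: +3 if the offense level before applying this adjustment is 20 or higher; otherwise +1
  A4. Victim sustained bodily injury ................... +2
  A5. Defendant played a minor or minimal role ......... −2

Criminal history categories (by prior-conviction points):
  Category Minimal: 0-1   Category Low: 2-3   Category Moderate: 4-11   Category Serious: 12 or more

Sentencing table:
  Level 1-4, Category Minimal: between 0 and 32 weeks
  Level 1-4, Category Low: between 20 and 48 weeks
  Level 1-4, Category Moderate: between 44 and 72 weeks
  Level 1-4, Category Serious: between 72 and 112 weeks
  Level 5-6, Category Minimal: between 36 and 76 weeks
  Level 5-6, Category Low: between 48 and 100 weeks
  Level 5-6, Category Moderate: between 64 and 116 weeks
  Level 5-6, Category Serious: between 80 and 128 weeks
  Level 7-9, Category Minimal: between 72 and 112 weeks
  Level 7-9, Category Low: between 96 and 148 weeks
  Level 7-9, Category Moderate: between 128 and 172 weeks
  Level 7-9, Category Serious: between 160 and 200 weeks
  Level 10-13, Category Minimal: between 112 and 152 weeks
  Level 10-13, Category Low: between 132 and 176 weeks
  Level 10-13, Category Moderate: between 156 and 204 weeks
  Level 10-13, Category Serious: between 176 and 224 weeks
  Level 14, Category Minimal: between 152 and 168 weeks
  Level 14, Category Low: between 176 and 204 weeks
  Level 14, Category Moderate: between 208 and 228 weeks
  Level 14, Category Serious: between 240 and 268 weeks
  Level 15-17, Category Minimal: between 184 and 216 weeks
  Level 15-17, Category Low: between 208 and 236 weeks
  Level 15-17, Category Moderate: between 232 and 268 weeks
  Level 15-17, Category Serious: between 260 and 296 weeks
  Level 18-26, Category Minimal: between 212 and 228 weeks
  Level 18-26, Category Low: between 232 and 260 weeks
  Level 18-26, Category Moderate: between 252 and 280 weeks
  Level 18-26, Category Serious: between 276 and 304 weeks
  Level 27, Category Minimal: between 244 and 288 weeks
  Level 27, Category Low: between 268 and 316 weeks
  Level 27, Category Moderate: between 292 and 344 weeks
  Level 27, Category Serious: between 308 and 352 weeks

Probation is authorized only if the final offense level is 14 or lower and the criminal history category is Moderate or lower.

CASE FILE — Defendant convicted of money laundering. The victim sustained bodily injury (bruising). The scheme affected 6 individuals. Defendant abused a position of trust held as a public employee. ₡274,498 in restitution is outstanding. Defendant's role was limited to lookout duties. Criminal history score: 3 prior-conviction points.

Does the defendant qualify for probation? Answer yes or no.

Base offense level for money laundering: 11.
A1 applies: 11 + 3 = 14.
A2 applies (level before this adjustment is 14 ≥ 10, so +2): 14 + 2 = 16.
A3 applies (level before this adjustment is 16 < 20, so +1): 16 + 1 = 17.
A4 applies: 17 + 2 = 19.
A5 applies: 19 − 2 = 17.
Final offense level: 17.
Criminal history: 3 prior points → Category Low (2-3).
Level 17 falls in the 15-17 band.
Grid: Level 15-17 × Category Low = 208-236 weeks.
Probation check: level 17 > 14 and category Low ≤ Moderate → not eligible.

No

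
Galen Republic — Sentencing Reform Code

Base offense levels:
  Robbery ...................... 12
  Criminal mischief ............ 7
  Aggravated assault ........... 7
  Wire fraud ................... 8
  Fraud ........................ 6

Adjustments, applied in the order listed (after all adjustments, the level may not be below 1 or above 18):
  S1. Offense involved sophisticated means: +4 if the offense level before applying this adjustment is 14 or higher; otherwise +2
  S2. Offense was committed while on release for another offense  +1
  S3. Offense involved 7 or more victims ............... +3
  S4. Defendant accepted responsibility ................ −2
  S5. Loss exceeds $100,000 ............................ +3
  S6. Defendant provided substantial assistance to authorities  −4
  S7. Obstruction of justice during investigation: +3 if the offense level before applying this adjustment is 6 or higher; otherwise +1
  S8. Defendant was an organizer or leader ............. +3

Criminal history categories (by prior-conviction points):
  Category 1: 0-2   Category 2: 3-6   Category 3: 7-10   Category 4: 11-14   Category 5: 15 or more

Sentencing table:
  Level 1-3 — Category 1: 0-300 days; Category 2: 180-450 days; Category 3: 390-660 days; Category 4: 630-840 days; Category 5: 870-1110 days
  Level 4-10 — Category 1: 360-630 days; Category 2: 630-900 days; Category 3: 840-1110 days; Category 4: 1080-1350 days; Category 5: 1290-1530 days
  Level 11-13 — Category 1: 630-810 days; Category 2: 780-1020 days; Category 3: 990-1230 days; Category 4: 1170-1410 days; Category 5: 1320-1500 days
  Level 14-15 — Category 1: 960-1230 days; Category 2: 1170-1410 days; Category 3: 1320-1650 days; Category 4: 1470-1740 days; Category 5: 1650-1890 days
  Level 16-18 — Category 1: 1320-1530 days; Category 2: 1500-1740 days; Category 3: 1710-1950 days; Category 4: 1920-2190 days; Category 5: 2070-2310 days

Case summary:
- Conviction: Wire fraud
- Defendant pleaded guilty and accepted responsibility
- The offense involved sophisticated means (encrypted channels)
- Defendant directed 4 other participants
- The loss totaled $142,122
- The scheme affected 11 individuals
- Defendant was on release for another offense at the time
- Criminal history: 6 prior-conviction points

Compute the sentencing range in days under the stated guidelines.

Base offense level for wire fraud: 8.
S1 applies (level before this adjustment is 8 < 14, so +2): 8 + 2 = 10.
S2 applies: 10 + 1 = 11.
S3 applies: 11 + 3 = 14.
S4 applies: 14 − 2 = 12.
S5 applies: 12 + 3 = 15.
S6 does not apply.
S7 does not apply.
S8 applies: 15 + 3 = 18.
Final offense level: 18.
Criminal history: 6 prior points → Category 2 (3-6).
Level 18 falls in the 16-18 band.
Grid: Level 16-18 × Category 2 = 1500-1740 days.

1500-1740 days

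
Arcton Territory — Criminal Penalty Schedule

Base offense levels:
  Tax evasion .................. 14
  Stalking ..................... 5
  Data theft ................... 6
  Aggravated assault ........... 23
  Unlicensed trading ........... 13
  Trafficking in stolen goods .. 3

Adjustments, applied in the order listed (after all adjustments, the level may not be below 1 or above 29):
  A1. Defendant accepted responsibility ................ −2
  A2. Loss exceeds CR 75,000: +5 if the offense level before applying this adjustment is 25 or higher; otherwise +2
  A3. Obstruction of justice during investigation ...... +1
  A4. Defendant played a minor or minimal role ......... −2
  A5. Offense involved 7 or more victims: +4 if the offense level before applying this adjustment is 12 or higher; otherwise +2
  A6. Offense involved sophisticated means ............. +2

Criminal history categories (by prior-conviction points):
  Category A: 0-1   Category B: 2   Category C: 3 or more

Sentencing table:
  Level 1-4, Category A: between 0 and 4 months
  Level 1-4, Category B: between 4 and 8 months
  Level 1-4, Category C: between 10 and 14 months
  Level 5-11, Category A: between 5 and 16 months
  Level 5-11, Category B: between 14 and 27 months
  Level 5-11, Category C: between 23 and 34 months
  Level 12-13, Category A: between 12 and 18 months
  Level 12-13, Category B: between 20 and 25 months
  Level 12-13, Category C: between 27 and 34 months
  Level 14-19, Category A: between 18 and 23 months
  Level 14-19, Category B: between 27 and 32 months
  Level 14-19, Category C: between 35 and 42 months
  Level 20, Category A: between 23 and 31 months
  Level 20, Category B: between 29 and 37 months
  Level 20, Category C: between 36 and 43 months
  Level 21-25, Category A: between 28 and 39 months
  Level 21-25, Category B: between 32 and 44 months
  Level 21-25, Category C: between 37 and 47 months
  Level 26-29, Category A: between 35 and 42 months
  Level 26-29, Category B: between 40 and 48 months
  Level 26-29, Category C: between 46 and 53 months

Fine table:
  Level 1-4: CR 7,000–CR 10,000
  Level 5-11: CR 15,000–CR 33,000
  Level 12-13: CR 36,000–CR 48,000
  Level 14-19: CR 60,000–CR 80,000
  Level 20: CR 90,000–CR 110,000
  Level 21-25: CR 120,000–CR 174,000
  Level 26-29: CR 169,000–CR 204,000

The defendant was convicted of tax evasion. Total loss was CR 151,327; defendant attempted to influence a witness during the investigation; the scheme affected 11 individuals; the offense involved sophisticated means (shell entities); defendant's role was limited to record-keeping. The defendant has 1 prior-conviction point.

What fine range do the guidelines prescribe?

Base offense level for tax evasion: 14.
A2 applies (level before this adjustment is 14 < 25, so +2): 14 + 2 = 16.
A3 applies: 16 + 1 = 17.
A4 applies: 17 − 2 = 15.
A5 applies (level before this adjustment is 15 ≥ 12, so +4): 15 + 4 = 19.
A6 applies: 19 + 2 = 21.
Final offense level: 21.
Level 21 falls in the 21-25 band.
Fine table: Level 21-25 → CR 120,000–CR 174,000.

CR 120,000–CR 174,000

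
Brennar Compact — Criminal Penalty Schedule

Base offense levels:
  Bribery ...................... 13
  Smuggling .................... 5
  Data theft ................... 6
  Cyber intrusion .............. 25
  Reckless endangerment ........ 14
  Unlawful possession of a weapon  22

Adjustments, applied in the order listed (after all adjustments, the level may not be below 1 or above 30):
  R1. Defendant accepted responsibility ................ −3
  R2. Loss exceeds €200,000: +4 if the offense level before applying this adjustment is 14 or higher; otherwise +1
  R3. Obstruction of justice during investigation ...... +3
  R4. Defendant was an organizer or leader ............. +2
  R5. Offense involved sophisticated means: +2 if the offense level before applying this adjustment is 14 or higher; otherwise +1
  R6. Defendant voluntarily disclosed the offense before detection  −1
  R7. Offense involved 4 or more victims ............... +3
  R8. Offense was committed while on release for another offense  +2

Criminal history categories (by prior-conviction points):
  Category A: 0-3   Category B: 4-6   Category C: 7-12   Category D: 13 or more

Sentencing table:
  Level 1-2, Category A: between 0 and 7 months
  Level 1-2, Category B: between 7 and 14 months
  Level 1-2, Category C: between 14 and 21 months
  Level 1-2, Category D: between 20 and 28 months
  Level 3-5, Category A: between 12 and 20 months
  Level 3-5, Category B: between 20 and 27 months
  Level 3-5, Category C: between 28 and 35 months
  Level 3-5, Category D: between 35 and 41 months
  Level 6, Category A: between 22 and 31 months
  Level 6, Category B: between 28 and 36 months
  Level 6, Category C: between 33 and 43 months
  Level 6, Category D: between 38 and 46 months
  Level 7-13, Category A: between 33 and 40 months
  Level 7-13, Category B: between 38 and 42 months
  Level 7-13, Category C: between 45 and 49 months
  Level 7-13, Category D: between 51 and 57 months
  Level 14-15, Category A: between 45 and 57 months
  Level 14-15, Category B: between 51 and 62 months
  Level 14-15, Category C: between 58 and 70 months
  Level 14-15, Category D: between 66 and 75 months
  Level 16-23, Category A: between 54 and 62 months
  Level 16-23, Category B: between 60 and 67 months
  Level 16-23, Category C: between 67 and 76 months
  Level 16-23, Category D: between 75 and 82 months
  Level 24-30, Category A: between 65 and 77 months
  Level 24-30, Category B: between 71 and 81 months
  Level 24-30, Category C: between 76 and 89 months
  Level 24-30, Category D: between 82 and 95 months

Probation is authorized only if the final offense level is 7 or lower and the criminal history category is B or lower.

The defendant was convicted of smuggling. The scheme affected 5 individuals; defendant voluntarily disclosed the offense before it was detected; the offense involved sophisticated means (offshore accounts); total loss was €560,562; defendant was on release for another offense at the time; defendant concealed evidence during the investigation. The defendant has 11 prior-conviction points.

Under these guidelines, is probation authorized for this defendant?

No

Base offense level for smuggling: 5.
R2 applies (level before this adjustment is 5 < 14, so +1): 5 + 1 = 6.
R3 applies: 6 + 3 = 9.
R4 does not apply.
R5 applies (level before this adjustment is 9 < 14, so +1): 9 + 1 = 10.
R6 applies: 10 − 1 = 9.
R7 applies: 9 + 3 = 12.
R8 applies: 12 + 2 = 14.
Final offense level: 14.
Criminal history: 11 prior points → Category C (7-12).
Level 14 falls in the 14-15 band.
Grid: Level 14-15 × Category C = 58-70 months.
Probation check: level 14 > 7 and category C > B → not eligible.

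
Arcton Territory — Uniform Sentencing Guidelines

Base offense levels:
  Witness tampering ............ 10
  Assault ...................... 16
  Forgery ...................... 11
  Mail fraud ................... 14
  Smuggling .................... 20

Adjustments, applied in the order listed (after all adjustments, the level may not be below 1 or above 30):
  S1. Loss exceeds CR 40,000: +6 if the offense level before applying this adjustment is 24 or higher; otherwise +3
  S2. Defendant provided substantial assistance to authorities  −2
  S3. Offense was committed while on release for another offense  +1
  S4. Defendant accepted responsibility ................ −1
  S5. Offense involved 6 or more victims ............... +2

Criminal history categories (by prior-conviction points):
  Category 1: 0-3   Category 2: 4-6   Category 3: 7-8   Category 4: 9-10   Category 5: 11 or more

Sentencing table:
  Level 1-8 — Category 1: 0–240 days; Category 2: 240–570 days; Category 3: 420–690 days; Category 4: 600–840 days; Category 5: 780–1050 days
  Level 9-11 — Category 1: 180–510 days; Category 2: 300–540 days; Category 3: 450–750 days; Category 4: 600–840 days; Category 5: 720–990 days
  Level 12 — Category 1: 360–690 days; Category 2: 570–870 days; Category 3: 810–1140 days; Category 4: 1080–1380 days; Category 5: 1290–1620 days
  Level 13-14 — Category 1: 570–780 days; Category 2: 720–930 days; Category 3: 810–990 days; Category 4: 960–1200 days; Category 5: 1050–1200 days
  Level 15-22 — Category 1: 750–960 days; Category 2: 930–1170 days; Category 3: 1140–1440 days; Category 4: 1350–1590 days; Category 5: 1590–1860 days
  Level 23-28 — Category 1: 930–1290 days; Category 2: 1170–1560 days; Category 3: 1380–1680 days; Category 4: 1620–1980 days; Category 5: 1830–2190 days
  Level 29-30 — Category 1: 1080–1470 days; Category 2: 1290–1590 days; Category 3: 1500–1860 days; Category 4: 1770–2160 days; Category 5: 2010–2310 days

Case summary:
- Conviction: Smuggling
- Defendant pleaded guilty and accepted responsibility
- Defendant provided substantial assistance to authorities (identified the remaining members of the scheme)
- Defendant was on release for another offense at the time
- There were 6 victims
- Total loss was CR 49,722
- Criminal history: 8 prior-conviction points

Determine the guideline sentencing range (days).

Base offense level for smuggling: 20.
S1 applies (level before this adjustment is 20 < 24, so +3): 20 + 3 = 23.
S2 applies: 23 − 2 = 21.
S3 applies: 21 + 1 = 22.
S4 applies: 22 − 1 = 21.
S5 applies: 21 + 2 = 23.
Final offense level: 23.
Criminal history: 8 prior points → Category 3 (7-8).
Level 23 falls in the 23-28 band.
Grid: Level 23-28 × Category 3 = 1380-1680 days.

1380-1680 days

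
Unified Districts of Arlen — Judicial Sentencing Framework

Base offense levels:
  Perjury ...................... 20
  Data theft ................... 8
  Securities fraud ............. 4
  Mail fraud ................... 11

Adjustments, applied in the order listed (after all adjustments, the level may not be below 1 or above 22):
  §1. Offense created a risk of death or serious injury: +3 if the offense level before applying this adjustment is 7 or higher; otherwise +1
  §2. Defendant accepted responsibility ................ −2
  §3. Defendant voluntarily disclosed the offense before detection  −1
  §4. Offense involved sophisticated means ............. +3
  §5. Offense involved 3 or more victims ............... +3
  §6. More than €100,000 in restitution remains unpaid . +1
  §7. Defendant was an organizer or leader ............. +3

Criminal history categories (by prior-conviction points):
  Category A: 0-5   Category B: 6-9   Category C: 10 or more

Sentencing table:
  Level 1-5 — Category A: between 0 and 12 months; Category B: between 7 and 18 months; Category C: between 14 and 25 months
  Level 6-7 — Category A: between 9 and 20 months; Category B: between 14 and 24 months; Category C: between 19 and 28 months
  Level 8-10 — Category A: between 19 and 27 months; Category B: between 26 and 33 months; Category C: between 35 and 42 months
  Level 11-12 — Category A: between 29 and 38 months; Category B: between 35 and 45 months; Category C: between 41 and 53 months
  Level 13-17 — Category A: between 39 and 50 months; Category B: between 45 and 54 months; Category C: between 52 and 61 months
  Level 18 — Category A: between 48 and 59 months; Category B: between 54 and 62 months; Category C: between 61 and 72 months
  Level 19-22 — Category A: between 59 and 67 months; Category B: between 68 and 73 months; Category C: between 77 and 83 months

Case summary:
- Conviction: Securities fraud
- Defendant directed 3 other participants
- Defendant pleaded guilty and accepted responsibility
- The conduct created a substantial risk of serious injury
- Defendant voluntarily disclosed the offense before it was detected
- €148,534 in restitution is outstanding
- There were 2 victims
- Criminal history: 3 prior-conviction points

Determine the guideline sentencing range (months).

9-20 months

Base offense level for securities fraud: 4.
§1 applies (level before this adjustment is 4 < 7, so +1): 4 + 1 = 5.
§2 applies: 5 − 2 = 3.
§3 applies: 3 − 1 = 2.
§4 does not apply.
§6 applies: 2 + 1 = 3.
§7 applies: 3 + 3 = 6.
Final offense level: 6.
Criminal history: 3 prior points → Category A (0-5).
Level 6 falls in the 6-7 band.
Grid: Level 6-7 × Category A = 9-20 months.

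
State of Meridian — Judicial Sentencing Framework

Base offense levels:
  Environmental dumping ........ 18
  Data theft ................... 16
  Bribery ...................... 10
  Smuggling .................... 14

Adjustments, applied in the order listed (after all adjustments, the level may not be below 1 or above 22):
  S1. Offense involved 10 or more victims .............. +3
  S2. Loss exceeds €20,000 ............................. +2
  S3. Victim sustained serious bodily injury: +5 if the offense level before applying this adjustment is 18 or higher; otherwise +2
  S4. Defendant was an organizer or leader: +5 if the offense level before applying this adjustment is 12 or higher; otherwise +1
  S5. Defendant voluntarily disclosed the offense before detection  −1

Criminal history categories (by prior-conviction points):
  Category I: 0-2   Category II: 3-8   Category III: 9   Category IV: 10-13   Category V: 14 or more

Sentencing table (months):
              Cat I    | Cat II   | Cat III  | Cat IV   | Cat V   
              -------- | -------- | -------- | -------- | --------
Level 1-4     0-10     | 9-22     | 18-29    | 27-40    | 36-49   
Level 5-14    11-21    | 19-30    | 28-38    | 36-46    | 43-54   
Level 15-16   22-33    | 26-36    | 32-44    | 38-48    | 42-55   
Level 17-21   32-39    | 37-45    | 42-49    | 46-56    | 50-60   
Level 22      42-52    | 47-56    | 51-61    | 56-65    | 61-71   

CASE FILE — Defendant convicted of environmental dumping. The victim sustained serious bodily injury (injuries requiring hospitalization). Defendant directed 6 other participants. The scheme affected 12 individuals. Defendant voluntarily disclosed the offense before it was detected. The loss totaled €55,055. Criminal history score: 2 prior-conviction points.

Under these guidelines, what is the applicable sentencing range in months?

42-52 months

Base offense level for environmental dumping: 18.
S1 applies: 18 + 3 = 21.
S2 applies: 21 + 2 = 23.
S3 applies (level before this adjustment is 23 ≥ 18, so +5): 23 + 5 = 28.
S4 applies (level before this adjustment is 28 ≥ 12, so +5): 28 + 5 = 33.
S5 applies: 33 − 1 = 32.
Level 32 exceeds the maximum of 22; capped at 22.
Final offense level: 22.
Criminal history: 2 prior points → Category I (0-2).
Level 22 falls in the 22 band.
Grid: Level 22 × Category I = 42-52 months.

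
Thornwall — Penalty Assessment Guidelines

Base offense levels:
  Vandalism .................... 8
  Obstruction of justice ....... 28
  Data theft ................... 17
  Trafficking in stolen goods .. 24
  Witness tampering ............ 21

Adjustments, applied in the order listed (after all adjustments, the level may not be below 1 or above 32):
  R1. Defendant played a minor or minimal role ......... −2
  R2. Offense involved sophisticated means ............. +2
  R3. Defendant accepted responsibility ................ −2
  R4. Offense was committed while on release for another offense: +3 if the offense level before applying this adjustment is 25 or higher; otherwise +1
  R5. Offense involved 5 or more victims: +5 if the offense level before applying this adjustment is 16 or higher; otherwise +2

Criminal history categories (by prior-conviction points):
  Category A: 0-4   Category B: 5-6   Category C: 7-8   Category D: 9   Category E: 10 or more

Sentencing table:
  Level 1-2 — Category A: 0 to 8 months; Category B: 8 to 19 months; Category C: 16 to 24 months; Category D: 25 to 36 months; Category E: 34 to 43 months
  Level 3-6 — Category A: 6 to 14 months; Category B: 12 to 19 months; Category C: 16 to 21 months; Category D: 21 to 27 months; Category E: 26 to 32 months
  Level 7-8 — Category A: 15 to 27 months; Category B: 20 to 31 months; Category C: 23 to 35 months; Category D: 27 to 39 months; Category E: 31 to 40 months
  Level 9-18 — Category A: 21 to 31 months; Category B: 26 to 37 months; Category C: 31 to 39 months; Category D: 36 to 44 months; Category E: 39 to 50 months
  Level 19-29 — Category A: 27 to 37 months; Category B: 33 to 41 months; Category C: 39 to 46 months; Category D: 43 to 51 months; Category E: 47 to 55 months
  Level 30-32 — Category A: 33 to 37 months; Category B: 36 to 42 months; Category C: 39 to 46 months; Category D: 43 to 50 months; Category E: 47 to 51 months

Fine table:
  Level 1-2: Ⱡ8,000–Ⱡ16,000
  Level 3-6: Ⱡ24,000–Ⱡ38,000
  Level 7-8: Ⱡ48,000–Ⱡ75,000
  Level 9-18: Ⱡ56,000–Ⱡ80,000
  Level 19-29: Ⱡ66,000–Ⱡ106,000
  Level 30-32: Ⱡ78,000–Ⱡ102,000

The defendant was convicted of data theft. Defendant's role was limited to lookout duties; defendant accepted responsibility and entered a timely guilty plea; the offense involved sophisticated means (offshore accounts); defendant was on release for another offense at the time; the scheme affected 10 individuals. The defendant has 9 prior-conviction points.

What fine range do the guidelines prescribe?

Ⱡ66,000–Ⱡ106,000

Base offense level for data theft: 17.
R1 applies: 17 − 2 = 15.
R2 applies: 15 + 2 = 17.
R3 applies: 17 − 2 = 15.
R4 applies (level before this adjustment is 15 < 25, so +1): 15 + 1 = 16.
R5 applies (level before this adjustment is 16 ≥ 16, so +5): 16 + 5 = 21.
Final offense level: 21.
Level 21 falls in the 19-29 band.
Fine table: Level 19-29 → Ⱡ66,000–Ⱡ106,000.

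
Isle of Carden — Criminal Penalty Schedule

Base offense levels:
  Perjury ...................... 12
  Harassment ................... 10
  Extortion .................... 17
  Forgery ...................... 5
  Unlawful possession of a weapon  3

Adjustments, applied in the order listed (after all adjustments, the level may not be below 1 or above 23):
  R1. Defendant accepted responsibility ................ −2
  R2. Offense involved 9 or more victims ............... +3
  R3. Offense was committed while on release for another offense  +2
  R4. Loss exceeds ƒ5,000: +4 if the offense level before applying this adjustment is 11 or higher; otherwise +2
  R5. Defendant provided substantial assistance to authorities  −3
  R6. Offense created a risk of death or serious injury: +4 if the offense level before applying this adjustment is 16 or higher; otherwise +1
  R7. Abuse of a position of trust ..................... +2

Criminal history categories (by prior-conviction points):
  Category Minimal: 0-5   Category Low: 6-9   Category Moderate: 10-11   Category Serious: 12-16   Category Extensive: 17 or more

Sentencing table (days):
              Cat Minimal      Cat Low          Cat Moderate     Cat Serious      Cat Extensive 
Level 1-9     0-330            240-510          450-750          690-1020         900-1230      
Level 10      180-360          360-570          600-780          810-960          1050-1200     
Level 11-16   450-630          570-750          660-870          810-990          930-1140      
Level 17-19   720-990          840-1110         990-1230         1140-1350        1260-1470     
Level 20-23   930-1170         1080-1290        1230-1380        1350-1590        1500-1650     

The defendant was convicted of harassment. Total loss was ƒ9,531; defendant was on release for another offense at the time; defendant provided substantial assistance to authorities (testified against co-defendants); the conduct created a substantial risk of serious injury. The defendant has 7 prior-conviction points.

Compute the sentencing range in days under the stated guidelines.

570-750 days

Base offense level for harassment: 10.
R3 applies: 10 + 2 = 12.
R4 applies (level before this adjustment is 12 ≥ 11, so +4): 12 + 4 = 16.
R5 applies: 16 − 3 = 13.
R6 applies (level before this adjustment is 13 < 16, so +1): 13 + 1 = 14.
R7 does not apply.
Final offense level: 14.
Criminal history: 7 prior points → Category Low (6-9).
Level 14 falls in the 11-16 band.
Grid: Level 11-16 × Category Low = 570-750 days.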